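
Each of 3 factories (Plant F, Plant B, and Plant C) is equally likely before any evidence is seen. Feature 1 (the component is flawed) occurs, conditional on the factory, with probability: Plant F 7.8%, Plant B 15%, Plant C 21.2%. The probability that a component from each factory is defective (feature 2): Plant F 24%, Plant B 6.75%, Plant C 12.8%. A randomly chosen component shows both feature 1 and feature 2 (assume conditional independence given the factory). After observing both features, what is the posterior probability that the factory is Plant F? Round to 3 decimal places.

With a uniform prior (1/3 each), posterior ∝ likelihood:
  Plant F: 0.078 × 0.24 = 0.01872
  Plant B: 0.15 × 0.0675 = 0.010125
  Plant C: 0.212 × 0.128 = 0.027136
Total = 0.055981.
P(Plant F | evidence) = 0.01872 / 0.055981 ≈ 0.334.

0.334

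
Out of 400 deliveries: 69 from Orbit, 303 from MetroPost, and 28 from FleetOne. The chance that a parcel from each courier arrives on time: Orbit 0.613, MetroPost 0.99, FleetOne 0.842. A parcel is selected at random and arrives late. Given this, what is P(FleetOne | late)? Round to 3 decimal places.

0.130

Taking complements, P(late | each) = Orbit 0.387, MetroPost 0.01, FleetOne 0.158.
Prior × likelihood for each hypothesis:
  Orbit: 0.1725 × 0.387 = 0.0667575
  MetroPost: 0.7575 × 0.01 = 0.007575
  FleetOne: 0.07 × 0.158 = 0.01106
Sum = 0.0853925.
P(FleetOne | evidence) = 0.01106 / 0.0853925 ≈ 0.130.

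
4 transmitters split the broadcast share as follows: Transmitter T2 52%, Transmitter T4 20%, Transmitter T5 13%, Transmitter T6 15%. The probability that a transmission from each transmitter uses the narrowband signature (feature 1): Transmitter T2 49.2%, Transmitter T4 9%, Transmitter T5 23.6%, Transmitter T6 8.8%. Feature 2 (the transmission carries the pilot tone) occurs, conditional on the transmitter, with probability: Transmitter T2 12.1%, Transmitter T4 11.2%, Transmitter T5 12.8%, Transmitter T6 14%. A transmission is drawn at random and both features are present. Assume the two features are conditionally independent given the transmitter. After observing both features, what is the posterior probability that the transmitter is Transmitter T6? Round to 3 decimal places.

0.048

Prior × likelihood for each hypothesis:
  Transmitter T2: 0.52 × 0.492 × 0.121 = 0.03095664
  Transmitter T4: 0.2 × 0.09 × 0.112 = 0.002016
  Transmitter T5: 0.13 × 0.236 × 0.128 = 0.00392704
  Transmitter T6: 0.15 × 0.088 × 0.14 = 0.001848
Total = 0.03874768.
P(Transmitter T6 | evidence) = 0.001848 / 0.03874768 ≈ 0.048.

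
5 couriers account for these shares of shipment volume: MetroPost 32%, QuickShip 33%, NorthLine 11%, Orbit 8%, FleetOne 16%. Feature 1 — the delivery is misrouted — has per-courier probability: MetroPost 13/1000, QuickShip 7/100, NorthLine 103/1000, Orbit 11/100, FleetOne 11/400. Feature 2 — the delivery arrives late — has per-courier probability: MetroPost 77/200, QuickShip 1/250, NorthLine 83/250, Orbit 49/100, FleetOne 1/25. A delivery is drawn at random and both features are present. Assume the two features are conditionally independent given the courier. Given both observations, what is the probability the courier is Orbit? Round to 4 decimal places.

0.4336

Unnormalized posteriors (prior × likelihood):
  MetroPost: 0.32 × 0.013 × 0.385 = 0.0016016
  QuickShip: 0.33 × 0.07 × 0.004 = 0.0000924
  NorthLine: 0.11 × 0.103 × 0.332 = 0.00376156
  Orbit: 0.08 × 0.11 × 0.49 = 0.004312
  FleetOne: 0.16 × 0.0275 × 0.04 = 0.000176
Normalizing constant = 0.00994356.
P(Orbit | evidence) = 0.004312 / 0.00994356 ≈ 0.4336.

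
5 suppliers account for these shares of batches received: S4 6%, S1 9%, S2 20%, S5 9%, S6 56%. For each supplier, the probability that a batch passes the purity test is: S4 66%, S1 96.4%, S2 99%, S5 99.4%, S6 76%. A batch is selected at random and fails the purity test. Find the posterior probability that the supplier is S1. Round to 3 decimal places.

0.020

Taking complements, P(off-spec | each) = S4 0.34, S1 0.036, S2 0.01, S5 0.006, S6 0.24.
Unnormalized posteriors (prior × likelihood):
  S4: 0.06 × 0.34 = 0.0204
  S1: 0.09 × 0.036 = 0.00324
  S2: 0.2 × 0.01 = 0.002
  S5: 0.09 × 0.006 = 0.00054
  S6: 0.56 × 0.24 = 0.1344
Normalizing constant = 0.16058.
P(S1 | evidence) = 0.00324 / 0.16058 ≈ 0.020.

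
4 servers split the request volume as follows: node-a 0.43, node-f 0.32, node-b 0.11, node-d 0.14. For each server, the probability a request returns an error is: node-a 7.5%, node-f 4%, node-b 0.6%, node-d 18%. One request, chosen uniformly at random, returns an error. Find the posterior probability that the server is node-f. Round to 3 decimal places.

By Bayes' rule, posterior ∝ prior × likelihood:
  node-a: 0.43 × 0.075 = 0.03225
  node-f: 0.32 × 0.04 = 0.0128
  node-b: 0.11 × 0.006 = 0.00066
  node-d: 0.14 × 0.18 = 0.0252
Normalizing constant = 0.07091.
P(node-f | evidence) = 0.0128 / 0.07091 ≈ 0.181.

0.181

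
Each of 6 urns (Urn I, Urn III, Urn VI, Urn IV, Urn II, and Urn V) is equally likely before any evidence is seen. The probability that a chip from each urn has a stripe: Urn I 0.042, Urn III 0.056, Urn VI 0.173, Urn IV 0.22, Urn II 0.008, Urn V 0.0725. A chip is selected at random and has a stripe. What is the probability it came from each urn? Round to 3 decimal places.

Urn I 0.073, Urn III 0.098, Urn VI 0.303, Urn IV 0.385, Urn II 0.014, Urn V 0.127

With a uniform prior (1/6 each), posterior ∝ likelihood:
  Urn I: 0.042
  Urn III: 0.056
  Urn VI: 0.173
  Urn IV: 0.22
  Urn II: 0.008
  Urn V: 0.0725
Sum = 0.5715.
P(Urn I | striped) = 0.042/0.5715 ≈ 0.073
P(Urn III | striped) = 0.056/0.5715 ≈ 0.098
P(Urn VI | striped) = 0.173/0.5715 ≈ 0.303
P(Urn IV | striped) = 0.22/0.5715 ≈ 0.385
P(Urn II | striped) = 0.008/0.5715 ≈ 0.014
P(Urn V | striped) = 0.0725/0.5715 ≈ 0.127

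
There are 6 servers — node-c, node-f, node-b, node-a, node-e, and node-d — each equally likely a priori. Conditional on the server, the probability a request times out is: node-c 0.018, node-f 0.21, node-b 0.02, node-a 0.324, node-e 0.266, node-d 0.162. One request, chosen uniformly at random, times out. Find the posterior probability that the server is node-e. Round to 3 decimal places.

Since the prior is uniform, the posterior is proportional to the likelihood:
  node-c: 0.018
  node-f: 0.21
  node-b: 0.02
  node-a: 0.324
  node-e: 0.266
  node-d: 0.162
Total = 1.
P(node-e | evidence) = 0.266 / 1 ≈ 0.266.

0.266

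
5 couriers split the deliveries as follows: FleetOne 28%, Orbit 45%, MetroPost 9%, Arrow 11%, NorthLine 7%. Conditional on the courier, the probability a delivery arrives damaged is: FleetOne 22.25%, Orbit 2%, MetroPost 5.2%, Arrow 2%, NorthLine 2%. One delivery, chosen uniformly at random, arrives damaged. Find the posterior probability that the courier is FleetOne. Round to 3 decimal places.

Unnormalized posteriors (prior × likelihood):
  FleetOne: 0.28 × 0.2225 = 0.0623
  Orbit: 0.45 × 0.02 = 0.009
  MetroPost: 0.09 × 0.052 = 0.00468
  Arrow: 0.11 × 0.02 = 0.0022
  NorthLine: 0.07 × 0.02 = 0.0014
Normalizing constant = 0.07958.
P(FleetOne | evidence) = 0.0623 / 0.07958 ≈ 0.783.

0.783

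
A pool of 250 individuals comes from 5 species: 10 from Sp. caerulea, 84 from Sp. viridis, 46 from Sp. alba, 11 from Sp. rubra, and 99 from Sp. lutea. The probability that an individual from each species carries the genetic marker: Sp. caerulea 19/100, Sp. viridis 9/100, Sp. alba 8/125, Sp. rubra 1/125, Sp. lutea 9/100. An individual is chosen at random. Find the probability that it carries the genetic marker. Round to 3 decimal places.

Compute prior × likelihood for every hypothesis:
  Sp. caerulea: 0.04 × 0.19 = 0.0076
  Sp. viridis: 0.336 × 0.09 = 0.03024
  Sp. alba: 0.184 × 0.064 = 0.011776
  Sp. rubra: 0.044 × 0.008 = 0.000352
  Sp. lutea: 0.396 × 0.09 = 0.03564
P(marker) = 0.0076 + 0.03024 + 0.011776 + 0.000352 + 0.03564 = 0.085608 → 0.086.

0.086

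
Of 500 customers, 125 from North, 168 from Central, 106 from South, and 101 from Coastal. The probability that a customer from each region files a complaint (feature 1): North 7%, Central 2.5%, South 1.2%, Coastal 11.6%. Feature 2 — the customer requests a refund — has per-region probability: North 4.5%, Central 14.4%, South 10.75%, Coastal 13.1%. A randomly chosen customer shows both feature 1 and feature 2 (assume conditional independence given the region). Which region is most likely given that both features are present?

Compute prior × likelihood for every hypothesis:
  North: 0.25 × 0.07 × 0.045 = 0.0007875
  Central: 0.336 × 0.025 × 0.144 = 0.0012096
  South: 0.212 × 0.012 × 0.1075 = 0.00027348
  Coastal: 0.202 × 0.116 × 0.131 = 0.003069592
Total = 0.005340172.
Largest term belongs to Coastal, so Coastal is most probable.

Coastal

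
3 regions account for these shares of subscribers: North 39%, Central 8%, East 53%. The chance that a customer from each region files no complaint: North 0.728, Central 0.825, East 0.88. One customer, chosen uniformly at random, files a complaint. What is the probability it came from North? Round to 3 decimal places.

Taking complements, P(complaint | each) = North 0.272, Central 0.175, East 0.12.
Unnormalized posteriors (prior × likelihood):
  North: 0.39 × 0.272 = 0.10608
  Central: 0.08 × 0.175 = 0.014
  East: 0.53 × 0.12 = 0.0636
Normalizing constant = 0.18368.
P(North | evidence) = 0.10608 / 0.18368 ≈ 0.578.

0.578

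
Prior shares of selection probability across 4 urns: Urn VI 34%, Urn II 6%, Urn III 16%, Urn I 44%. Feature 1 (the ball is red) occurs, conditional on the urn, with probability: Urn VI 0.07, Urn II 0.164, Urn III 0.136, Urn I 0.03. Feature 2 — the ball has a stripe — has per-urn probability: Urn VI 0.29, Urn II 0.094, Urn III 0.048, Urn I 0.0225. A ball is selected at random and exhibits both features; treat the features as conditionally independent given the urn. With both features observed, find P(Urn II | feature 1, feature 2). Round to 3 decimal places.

Compute prior × likelihood for every hypothesis:
  Urn VI: 0.34 × 0.07 × 0.29 = 0.006902
  Urn II: 0.06 × 0.164 × 0.094 = 0.00092496
  Urn III: 0.16 × 0.136 × 0.048 = 0.00104448
  Urn I: 0.44 × 0.03 × 0.0225 = 0.000297
Normalizing constant = 0.00916844.
P(Urn II | evidence) = 0.00092496 / 0.00916844 ≈ 0.101.

0.101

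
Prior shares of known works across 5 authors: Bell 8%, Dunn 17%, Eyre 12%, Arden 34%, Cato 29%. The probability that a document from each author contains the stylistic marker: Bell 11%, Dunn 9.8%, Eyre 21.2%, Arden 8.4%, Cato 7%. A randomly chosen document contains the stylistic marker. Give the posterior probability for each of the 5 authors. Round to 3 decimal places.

Bell 0.088, Dunn 0.167, Eyre 0.255, Arden 0.286, Cato 0.203

Unnormalized posteriors (prior × likelihood):
  Bell: 0.08 × 0.11 = 0.0088
  Dunn: 0.17 × 0.098 = 0.01666
  Eyre: 0.12 × 0.212 = 0.02544
  Arden: 0.34 × 0.084 = 0.02856
  Cato: 0.29 × 0.07 = 0.0203
Normalizing constant = 0.09976.
P(Bell | marker) = 0.0088/0.09976 ≈ 0.088
P(Dunn | marker) = 0.01666/0.09976 ≈ 0.167
P(Eyre | marker) = 0.02544/0.09976 ≈ 0.255
P(Arden | marker) = 0.02856/0.09976 ≈ 0.286
P(Cato | marker) = 0.0203/0.09976 ≈ 0.203
(Check: 0.088+0.167+0.255+0.286+0.203 = 0.999.)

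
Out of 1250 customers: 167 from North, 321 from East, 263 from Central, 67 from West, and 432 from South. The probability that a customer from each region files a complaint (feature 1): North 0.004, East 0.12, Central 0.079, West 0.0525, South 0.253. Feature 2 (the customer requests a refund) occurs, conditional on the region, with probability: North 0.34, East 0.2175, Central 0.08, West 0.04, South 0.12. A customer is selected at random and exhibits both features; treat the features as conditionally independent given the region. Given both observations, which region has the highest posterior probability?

South

Unnormalized posteriors (prior × likelihood):
  North: 0.1336 × 0.004 × 0.34 = 0.000181696
  East: 0.2568 × 0.12 × 0.2175 = 0.00670248
  Central: 0.2104 × 0.079 × 0.08 = 0.001329728
  West: 0.0536 × 0.0525 × 0.04 = 0.00011256
  South: 0.3456 × 0.253 × 0.12 = 0.010492416
Normalizing constant = 0.01881888.
Largest term belongs to South, so South is most probable.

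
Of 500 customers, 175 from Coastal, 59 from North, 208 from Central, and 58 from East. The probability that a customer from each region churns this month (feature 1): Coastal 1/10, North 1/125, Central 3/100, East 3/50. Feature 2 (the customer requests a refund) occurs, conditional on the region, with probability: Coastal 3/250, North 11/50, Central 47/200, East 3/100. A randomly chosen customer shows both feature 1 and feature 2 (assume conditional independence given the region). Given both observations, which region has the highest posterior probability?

Unnormalized posteriors (prior × likelihood):
  Coastal: 0.35 × 0.1 × 0.012 = 0.00042
  North: 0.118 × 0.008 × 0.22 = 0.00020768
  Central: 0.416 × 0.03 × 0.235 = 0.0029328
  East: 0.116 × 0.06 × 0.03 = 0.0002088
Total = 0.00376928.
Largest term belongs to Central, so Central is most probable.

Central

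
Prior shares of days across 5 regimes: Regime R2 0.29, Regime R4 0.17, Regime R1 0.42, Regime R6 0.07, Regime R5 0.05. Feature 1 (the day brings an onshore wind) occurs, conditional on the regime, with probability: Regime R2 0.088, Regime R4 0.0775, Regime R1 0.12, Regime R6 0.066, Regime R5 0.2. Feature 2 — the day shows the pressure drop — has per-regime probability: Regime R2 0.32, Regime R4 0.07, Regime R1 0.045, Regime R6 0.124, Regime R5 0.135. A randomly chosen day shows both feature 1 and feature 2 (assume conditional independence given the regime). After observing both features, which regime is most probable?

Prior × likelihood for each hypothesis:
  Regime R2: 0.29 × 0.088 × 0.32 = 0.0081664
  Regime R4: 0.17 × 0.0775 × 0.07 = 0.00092225
  Regime R1: 0.42 × 0.12 × 0.045 = 0.002268
  Regime R6: 0.07 × 0.066 × 0.124 = 0.00057288
  Regime R5: 0.05 × 0.2 × 0.135 = 0.00135
Normalizing constant = 0.01327953.
Largest term belongs to Regime R2, so Regime R2 is most probable.

Regime R2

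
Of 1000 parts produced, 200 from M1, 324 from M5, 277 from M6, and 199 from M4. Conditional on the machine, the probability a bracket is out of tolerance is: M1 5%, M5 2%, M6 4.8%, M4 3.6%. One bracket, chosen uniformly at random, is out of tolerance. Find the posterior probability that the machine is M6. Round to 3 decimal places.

Prior × likelihood for each hypothesis:
  M1: 0.2 × 0.05 = 0.01
  M5: 0.324 × 0.02 = 0.00648
  M6: 0.277 × 0.048 = 0.013296
  M4: 0.199 × 0.036 = 0.007164
Sum = 0.03694.
P(M6 | evidence) = 0.013296 / 0.03694 ≈ 0.360.

0.360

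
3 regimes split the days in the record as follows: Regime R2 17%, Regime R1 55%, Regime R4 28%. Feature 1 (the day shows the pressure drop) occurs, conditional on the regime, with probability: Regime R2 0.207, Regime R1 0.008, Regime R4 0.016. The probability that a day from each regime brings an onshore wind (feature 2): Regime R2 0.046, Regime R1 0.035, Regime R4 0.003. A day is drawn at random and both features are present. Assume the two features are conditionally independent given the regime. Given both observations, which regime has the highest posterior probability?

Regime R2

Compute prior × likelihood for every hypothesis:
  Regime R2: 0.17 × 0.207 × 0.046 = 0.00161874
  Regime R1: 0.55 × 0.008 × 0.035 = 0.000154
  Regime R4: 0.28 × 0.016 × 0.003 = 0.00001344
Normalizing constant = 0.00178618.
Largest term belongs to Regime R2, so Regime R2 is most probable.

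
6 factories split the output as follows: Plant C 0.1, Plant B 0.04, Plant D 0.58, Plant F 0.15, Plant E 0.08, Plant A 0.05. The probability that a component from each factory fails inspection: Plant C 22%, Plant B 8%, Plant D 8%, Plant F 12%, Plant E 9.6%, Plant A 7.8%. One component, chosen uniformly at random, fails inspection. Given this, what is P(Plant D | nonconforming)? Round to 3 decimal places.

Compute prior × likelihood for every hypothesis:
  Plant C: 0.1 × 0.22 = 0.022
  Plant B: 0.04 × 0.08 = 0.0032
  Plant D: 0.58 × 0.08 = 0.0464
  Plant F: 0.15 × 0.12 = 0.018
  Plant E: 0.08 × 0.096 = 0.00768
  Plant A: 0.05 × 0.078 = 0.0039
Normalizing constant = 0.10118.
P(Plant D | evidence) = 0.0464 / 0.10118 ≈ 0.459.

0.459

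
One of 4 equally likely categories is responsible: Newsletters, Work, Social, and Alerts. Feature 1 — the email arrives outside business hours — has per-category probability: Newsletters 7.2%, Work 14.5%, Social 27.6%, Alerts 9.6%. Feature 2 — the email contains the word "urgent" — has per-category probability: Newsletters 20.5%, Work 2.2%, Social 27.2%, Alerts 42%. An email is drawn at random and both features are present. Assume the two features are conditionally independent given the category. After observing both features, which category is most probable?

Since the prior is uniform, the posterior is proportional to the likelihood:
  Newsletters: 0.072 × 0.205 = 0.01476
  Work: 0.145 × 0.022 = 0.00319
  Social: 0.276 × 0.272 = 0.075072
  Alerts: 0.096 × 0.42 = 0.04032
Sum = 0.133342.
Largest term belongs to Social, so Social is most probable.

Social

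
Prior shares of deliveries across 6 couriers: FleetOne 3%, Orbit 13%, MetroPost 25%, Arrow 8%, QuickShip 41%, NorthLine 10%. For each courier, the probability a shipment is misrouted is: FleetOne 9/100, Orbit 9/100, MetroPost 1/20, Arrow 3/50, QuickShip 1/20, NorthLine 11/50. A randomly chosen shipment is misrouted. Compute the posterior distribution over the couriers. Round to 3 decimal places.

Unnormalized posteriors (prior × likelihood):
  FleetOne: 0.03 × 0.09 = 0.0027
  Orbit: 0.13 × 0.09 = 0.0117
  MetroPost: 0.25 × 0.05 = 0.0125
  Arrow: 0.08 × 0.06 = 0.0048
  QuickShip: 0.41 × 0.05 = 0.0205
  NorthLine: 0.1 × 0.22 = 0.022
Sum = 0.0742.
P(FleetOne | misrouted) = 0.0027/0.0742 ≈ 0.036
P(Orbit | misrouted) = 0.0117/0.0742 ≈ 0.158
P(MetroPost | misrouted) = 0.0125/0.0742 ≈ 0.168
P(Arrow | misrouted) = 0.0048/0.0742 ≈ 0.065
P(QuickShip | misrouted) = 0.0205/0.0742 ≈ 0.276
P(NorthLine | misrouted) = 0.022/0.0742 ≈ 0.296

FleetOne 0.036, Orbit 0.158, MetroPost 0.168, Arrow 0.065, QuickShip 0.276, NorthLine 0.296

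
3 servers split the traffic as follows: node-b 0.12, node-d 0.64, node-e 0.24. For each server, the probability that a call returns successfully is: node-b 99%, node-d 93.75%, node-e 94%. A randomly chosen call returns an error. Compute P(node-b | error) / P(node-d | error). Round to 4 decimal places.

Taking complements, P(error | each) = node-b 0.01, node-d 0.0625, node-e 0.06.
By Bayes' rule, posterior ∝ prior × likelihood:
  node-b: 0.12 × 0.01 = 0.0012
  node-d: 0.64 × 0.0625 = 0.04
  node-e: 0.24 × 0.06 = 0.0144
Normalizing constant = 0.0556.
The ratio is 0.0012 / 0.04 (the normalizer cancels) = 0.0300.

0.0300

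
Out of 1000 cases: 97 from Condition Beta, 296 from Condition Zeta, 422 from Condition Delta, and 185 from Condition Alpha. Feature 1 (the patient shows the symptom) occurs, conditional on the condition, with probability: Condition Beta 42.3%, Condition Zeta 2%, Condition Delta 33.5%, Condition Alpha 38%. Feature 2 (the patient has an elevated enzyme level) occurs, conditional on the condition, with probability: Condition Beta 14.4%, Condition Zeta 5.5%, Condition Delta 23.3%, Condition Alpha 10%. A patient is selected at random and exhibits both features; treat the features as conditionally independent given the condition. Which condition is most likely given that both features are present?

Condition Delta

Compute prior × likelihood for every hypothesis:
  Condition Beta: 0.097 × 0.423 × 0.144 = 0.005908464
  Condition Zeta: 0.296 × 0.02 × 0.055 = 0.0003256
  Condition Delta: 0.422 × 0.335 × 0.233 = 0.03293921
  Condition Alpha: 0.185 × 0.38 × 0.1 = 0.00703
Normalizing constant = 0.046203274.
Largest term belongs to Condition Delta, so Condition Delta is most probable.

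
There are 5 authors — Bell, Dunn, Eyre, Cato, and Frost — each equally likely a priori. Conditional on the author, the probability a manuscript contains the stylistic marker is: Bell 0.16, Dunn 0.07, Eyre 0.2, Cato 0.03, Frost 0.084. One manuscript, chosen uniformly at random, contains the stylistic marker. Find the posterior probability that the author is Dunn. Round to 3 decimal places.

0.129

With a uniform prior (1/5 each), posterior ∝ likelihood:
  Bell: 0.16
  Dunn: 0.07
  Eyre: 0.2
  Cato: 0.03
  Frost: 0.084
Normalizing constant = 0.544.
P(Dunn | evidence) = 0.07 / 0.544 ≈ 0.129.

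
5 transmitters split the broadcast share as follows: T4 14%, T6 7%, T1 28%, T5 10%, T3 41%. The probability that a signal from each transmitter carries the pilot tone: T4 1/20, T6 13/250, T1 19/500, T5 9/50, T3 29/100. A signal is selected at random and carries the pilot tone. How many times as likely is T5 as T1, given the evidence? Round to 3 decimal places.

Unnormalized posteriors (prior × likelihood):
  T4: 0.14 × 0.05 = 0.007
  T6: 0.07 × 0.052 = 0.00364
  T1: 0.28 × 0.038 = 0.01064
  T5: 0.1 × 0.18 = 0.018
  T3: 0.41 × 0.29 = 0.1189
Sum = 0.15818.
The ratio is 0.018 / 0.01064 (the normalizer cancels) = 1.692.

1.692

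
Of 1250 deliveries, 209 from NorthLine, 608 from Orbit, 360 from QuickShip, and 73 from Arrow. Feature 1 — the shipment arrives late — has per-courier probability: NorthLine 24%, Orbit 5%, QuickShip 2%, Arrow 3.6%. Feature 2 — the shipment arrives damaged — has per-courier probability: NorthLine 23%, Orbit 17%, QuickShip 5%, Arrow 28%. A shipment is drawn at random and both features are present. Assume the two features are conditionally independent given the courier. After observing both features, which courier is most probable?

Prior × likelihood for each hypothesis:
  NorthLine: 0.1672 × 0.24 × 0.23 = 0.00922944
  Orbit: 0.4864 × 0.05 × 0.17 = 0.0041344
  QuickShip: 0.288 × 0.02 × 0.05 = 0.000288
  Arrow: 0.0584 × 0.036 × 0.28 = 0.000588672
Normalizing constant = 0.014240512.
Largest term belongs to NorthLine, so NorthLine is most probable.

NorthLine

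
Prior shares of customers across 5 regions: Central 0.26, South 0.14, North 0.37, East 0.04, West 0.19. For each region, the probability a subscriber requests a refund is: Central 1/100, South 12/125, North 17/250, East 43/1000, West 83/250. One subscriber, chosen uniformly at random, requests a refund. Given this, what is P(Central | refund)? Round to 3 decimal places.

By Bayes' rule, posterior ∝ prior × likelihood:
  Central: 0.26 × 0.01 = 0.0026
  South: 0.14 × 0.096 = 0.01344
  North: 0.37 × 0.068 = 0.02516
  East: 0.04 × 0.043 = 0.00172
  West: 0.19 × 0.332 = 0.06308
Total = 0.106.
P(Central | evidence) = 0.0026 / 0.106 ≈ 0.025.

0.025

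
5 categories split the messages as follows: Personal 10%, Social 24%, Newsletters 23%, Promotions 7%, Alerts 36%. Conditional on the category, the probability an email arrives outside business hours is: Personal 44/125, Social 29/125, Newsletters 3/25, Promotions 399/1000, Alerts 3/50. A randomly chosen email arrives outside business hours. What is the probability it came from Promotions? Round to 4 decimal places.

Unnormalized posteriors (prior × likelihood):
  Personal: 0.1 × 0.352 = 0.0352
  Social: 0.24 × 0.232 = 0.05568
  Newsletters: 0.23 × 0.12 = 0.0276
  Promotions: 0.07 × 0.399 = 0.02793
  Alerts: 0.36 × 0.06 = 0.0216
Sum = 0.16801.
P(Promotions | evidence) = 0.02793 / 0.16801 ≈ 0.1662.

0.1662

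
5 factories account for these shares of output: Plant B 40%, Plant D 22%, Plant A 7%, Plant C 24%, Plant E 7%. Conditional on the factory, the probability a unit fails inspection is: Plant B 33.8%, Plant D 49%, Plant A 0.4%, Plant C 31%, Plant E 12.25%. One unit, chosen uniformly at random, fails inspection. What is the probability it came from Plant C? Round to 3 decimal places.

0.228

Compute prior × likelihood for every hypothesis:
  Plant B: 0.4 × 0.338 = 0.1352
  Plant D: 0.22 × 0.49 = 0.1078
  Plant A: 0.07 × 0.004 = 0.00028
  Plant C: 0.24 × 0.31 = 0.0744
  Plant E: 0.07 × 0.1225 = 0.008575
Sum = 0.326255.
P(Plant C | evidence) = 0.0744 / 0.326255 ≈ 0.228.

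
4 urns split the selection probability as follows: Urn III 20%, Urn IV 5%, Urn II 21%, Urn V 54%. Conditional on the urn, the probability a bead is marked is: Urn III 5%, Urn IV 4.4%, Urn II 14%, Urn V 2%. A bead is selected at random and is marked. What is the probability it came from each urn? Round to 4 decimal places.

Urn III 0.1908, Urn IV 0.0420, Urn II 0.5611, Urn V 0.2061

By Bayes' rule, posterior ∝ prior × likelihood:
  Urn III: 0.2 × 0.05 = 0.01
  Urn IV: 0.05 × 0.044 = 0.0022
  Urn II: 0.21 × 0.14 = 0.0294
  Urn V: 0.54 × 0.02 = 0.0108
Normalizing constant = 0.0524.
P(Urn III | marked) = 0.01/0.0524 ≈ 0.1908
P(Urn IV | marked) = 0.0022/0.0524 ≈ 0.0420
P(Urn II | marked) = 0.0294/0.0524 ≈ 0.5611
P(Urn V | marked) = 0.0108/0.0524 ≈ 0.2061
(Check: 0.1908+0.0420+0.5611+0.2061 = 1.0000.)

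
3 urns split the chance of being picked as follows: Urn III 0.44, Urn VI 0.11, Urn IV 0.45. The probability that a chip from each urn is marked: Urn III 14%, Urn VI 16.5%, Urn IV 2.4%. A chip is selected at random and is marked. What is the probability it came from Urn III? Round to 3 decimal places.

0.680

Unnormalized posteriors (prior × likelihood):
  Urn III: 0.44 × 0.14 = 0.0616
  Urn VI: 0.11 × 0.165 = 0.01815
  Urn IV: 0.45 × 0.024 = 0.0108
Sum = 0.09055.
P(Urn III | evidence) = 0.0616 / 0.09055 ≈ 0.680.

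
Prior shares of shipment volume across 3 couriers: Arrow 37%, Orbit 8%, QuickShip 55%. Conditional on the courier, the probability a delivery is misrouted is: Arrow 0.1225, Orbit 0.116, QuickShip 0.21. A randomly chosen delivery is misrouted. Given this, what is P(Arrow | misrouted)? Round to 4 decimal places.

Unnormalized posteriors (prior × likelihood):
  Arrow: 0.37 × 0.1225 = 0.045325
  Orbit: 0.08 × 0.116 = 0.00928
  QuickShip: 0.55 × 0.21 = 0.1155
Normalizing constant = 0.170105.
P(Arrow | evidence) = 0.045325 / 0.170105 ≈ 0.2665.

0.2665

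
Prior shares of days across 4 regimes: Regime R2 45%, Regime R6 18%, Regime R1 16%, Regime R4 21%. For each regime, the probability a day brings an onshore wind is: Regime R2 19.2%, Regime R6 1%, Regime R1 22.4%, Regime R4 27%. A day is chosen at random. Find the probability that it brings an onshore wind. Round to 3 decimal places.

Prior × likelihood for each hypothesis:
  Regime R2: 0.45 × 0.192 = 0.0864
  Regime R6: 0.18 × 0.01 = 0.0018
  Regime R1: 0.16 × 0.224 = 0.03584
  Regime R4: 0.21 × 0.27 = 0.0567
P(onshore) = 0.0864 + 0.0018 + 0.03584 + 0.0567 = 0.18074 → 0.181.

0.181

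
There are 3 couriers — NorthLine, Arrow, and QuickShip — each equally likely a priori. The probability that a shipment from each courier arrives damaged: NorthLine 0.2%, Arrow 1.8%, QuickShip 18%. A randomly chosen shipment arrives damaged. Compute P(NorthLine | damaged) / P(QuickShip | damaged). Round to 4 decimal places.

0.0111

With a uniform prior (1/3 each), posterior ∝ likelihood:
  NorthLine: 0.002
  Arrow: 0.018
  QuickShip: 0.18
Total = 0.2.
The ratio is 0.002 / 0.18 (the normalizer cancels) = 0.0111.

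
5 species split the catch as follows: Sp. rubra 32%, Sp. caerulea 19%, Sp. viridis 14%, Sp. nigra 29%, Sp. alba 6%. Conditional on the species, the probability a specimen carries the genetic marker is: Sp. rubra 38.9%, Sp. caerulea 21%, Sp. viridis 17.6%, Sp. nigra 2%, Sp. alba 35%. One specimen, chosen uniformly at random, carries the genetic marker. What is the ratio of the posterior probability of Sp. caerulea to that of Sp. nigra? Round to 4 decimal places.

6.8793

Prior × likelihood for each hypothesis:
  Sp. rubra: 0.32 × 0.389 = 0.12448
  Sp. caerulea: 0.19 × 0.21 = 0.0399
  Sp. viridis: 0.14 × 0.176 = 0.02464
  Sp. nigra: 0.29 × 0.02 = 0.0058
  Sp. alba: 0.06 × 0.35 = 0.021
Sum = 0.21582.
The ratio is 0.0399 / 0.0058 (the normalizer cancels) = 6.8793.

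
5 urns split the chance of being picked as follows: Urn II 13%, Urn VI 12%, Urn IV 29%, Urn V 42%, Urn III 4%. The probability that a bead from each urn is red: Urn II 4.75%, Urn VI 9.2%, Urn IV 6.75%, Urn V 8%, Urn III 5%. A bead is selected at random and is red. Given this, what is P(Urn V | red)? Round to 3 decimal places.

Prior × likelihood for each hypothesis:
  Urn II: 0.13 × 0.0475 = 0.006175
  Urn VI: 0.12 × 0.092 = 0.01104
  Urn IV: 0.29 × 0.0675 = 0.019575
  Urn V: 0.42 × 0.08 = 0.0336
  Urn III: 0.04 × 0.05 = 0.002
Sum = 0.07239.
P(Urn V | evidence) = 0.0336 / 0.07239 ≈ 0.464.

0.464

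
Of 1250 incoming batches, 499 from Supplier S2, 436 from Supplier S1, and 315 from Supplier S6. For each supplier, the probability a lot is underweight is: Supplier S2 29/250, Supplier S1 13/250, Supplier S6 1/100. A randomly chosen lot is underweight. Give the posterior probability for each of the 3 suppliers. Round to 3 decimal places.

Supplier S2 0.692, Supplier S1 0.271, Supplier S6 0.038

By Bayes' rule, posterior ∝ prior × likelihood:
  Supplier S2: 0.3992 × 0.116 = 0.0463072
  Supplier S1: 0.3488 × 0.052 = 0.0181376
  Supplier S6: 0.252 × 0.01 = 0.00252
Sum = 0.0669648.
P(Supplier S2 | underweight) = 0.0463072/0.0669648 ≈ 0.692
P(Supplier S1 | underweight) = 0.0181376/0.0669648 ≈ 0.271
P(Supplier S6 | underweight) = 0.00252/0.0669648 ≈ 0.038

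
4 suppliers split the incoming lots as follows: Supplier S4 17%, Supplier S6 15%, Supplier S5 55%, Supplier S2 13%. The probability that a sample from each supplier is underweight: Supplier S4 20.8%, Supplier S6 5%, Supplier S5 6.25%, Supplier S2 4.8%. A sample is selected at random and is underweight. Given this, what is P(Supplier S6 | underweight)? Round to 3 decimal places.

Prior × likelihood for each hypothesis:
  Supplier S4: 0.17 × 0.208 = 0.03536
  Supplier S6: 0.15 × 0.05 = 0.0075
  Supplier S5: 0.55 × 0.0625 = 0.034375
  Supplier S2: 0.13 × 0.048 = 0.00624
Total = 0.083475.
P(Supplier S6 | evidence) = 0.0075 / 0.083475 ≈ 0.090.

0.090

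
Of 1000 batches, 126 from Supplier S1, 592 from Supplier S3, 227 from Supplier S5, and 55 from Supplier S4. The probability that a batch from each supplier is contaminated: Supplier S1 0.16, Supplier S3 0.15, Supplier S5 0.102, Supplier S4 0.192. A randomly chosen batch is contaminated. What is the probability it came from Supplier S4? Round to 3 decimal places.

0.074

Unnormalized posteriors (prior × likelihood):
  Supplier S1: 0.126 × 0.16 = 0.02016
  Supplier S3: 0.592 × 0.15 = 0.0888
  Supplier S5: 0.227 × 0.102 = 0.023154
  Supplier S4: 0.055 × 0.192 = 0.01056
Sum = 0.142674.
P(Supplier S4 | evidence) = 0.01056 / 0.142674 ≈ 0.074.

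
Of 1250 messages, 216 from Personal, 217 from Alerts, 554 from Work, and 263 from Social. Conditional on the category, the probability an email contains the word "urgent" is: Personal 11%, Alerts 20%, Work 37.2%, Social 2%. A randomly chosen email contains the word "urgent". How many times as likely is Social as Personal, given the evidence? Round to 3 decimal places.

Compute prior × likelihood for every hypothesis:
  Personal: 0.1728 × 0.11 = 0.019008
  Alerts: 0.1736 × 0.2 = 0.03472
  Work: 0.4432 × 0.372 = 0.1648704
  Social: 0.2104 × 0.02 = 0.004208
Sum = 0.2228064.
The ratio is 0.004208 / 0.019008 (the normalizer cancels) = 0.221.

0.221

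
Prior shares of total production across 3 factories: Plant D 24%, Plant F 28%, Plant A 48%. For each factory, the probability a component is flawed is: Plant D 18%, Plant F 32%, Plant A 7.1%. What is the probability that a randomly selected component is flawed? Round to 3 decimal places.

Prior × likelihood for each hypothesis:
  Plant D: 0.24 × 0.18 = 0.0432
  Plant F: 0.28 × 0.32 = 0.0896
  Plant A: 0.48 × 0.071 = 0.03408
P(flawed) = 0.0432 + 0.0896 + 0.03408 = 0.16688 → 0.167.

0.167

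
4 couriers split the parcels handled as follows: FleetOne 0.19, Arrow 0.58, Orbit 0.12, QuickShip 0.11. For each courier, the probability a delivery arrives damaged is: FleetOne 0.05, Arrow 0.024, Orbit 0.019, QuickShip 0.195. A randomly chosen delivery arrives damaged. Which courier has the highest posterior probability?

By Bayes' rule, posterior ∝ prior × likelihood:
  FleetOne: 0.19 × 0.05 = 0.0095
  Arrow: 0.58 × 0.024 = 0.01392
  Orbit: 0.12 × 0.019 = 0.00228
  QuickShip: 0.11 × 0.195 = 0.02145
Sum = 0.04715.
Largest term belongs to QuickShip, so QuickShip is most probable.

QuickShip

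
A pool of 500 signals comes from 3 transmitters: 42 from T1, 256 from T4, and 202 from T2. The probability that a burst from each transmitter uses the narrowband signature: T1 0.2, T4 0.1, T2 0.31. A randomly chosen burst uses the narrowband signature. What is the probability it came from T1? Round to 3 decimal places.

0.087

Prior × likelihood for each hypothesis:
  T1: 0.084 × 0.2 = 0.0168
  T4: 0.512 × 0.1 = 0.0512
  T2: 0.404 × 0.31 = 0.12524
Normalizing constant = 0.19324.
P(T1 | evidence) = 0.0168 / 0.19324 ≈ 0.087.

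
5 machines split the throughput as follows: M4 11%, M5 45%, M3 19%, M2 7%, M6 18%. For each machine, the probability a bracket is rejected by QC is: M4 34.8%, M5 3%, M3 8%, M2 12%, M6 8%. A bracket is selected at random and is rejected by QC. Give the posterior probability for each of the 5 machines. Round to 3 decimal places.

M4 0.426, M5 0.150, M3 0.169, M2 0.094, M6 0.160

By Bayes' rule, posterior ∝ prior × likelihood:
  M4: 0.11 × 0.348 = 0.03828
  M5: 0.45 × 0.03 = 0.0135
  M3: 0.19 × 0.08 = 0.0152
  M2: 0.07 × 0.12 = 0.0084
  M6: 0.18 × 0.08 = 0.0144
Sum = 0.08978.
P(M4 | rejected) = 0.03828/0.08978 ≈ 0.426
P(M5 | rejected) = 0.0135/0.08978 ≈ 0.150
P(M3 | rejected) = 0.0152/0.08978 ≈ 0.169
P(M2 | rejected) = 0.0084/0.08978 ≈ 0.094
P(M6 | rejected) = 0.0144/0.08978 ≈ 0.160
(Check: 0.426+0.150+0.169+0.094+0.160 = 0.999.)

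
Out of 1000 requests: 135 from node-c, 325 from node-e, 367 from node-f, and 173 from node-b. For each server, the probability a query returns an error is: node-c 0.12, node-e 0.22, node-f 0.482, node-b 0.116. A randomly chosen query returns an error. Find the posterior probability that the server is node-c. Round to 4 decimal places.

Compute prior × likelihood for every hypothesis:
  node-c: 0.135 × 0.12 = 0.0162
  node-e: 0.325 × 0.22 = 0.0715
  node-f: 0.367 × 0.482 = 0.176894
  node-b: 0.173 × 0.116 = 0.020068
Total = 0.284662.
P(node-c | evidence) = 0.0162 / 0.284662 ≈ 0.0569.

0.0569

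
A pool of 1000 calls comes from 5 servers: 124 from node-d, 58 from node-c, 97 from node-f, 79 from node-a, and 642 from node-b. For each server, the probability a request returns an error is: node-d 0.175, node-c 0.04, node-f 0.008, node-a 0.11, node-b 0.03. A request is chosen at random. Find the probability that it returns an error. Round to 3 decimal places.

Compute prior × likelihood for every hypothesis:
  node-d: 0.124 × 0.175 = 0.0217
  node-c: 0.058 × 0.04 = 0.00232
  node-f: 0.097 × 0.008 = 0.000776
  node-a: 0.079 × 0.11 = 0.00869
  node-b: 0.642 × 0.03 = 0.01926
P(error) = 0.0217 + 0.00232 + 0.000776 + 0.00869 + 0.01926 = 0.052746 → 0.053.

0.053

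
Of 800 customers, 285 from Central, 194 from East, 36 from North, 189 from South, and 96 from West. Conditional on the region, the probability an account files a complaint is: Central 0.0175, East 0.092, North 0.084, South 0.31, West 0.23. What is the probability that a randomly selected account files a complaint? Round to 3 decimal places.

0.133

By Bayes' rule, posterior ∝ prior × likelihood:
  Central: 0.35625 × 0.0175 = 0.006234375
  East: 0.2425 × 0.092 = 0.02231
  North: 0.045 × 0.084 = 0.00378
  South: 0.23625 × 0.31 = 0.0732375
  West: 0.12 × 0.23 = 0.0276
P(complaint) = 0.006234375 + 0.02231 + 0.00378 + 0.0732375 + 0.0276 = 0.133161875 → 0.133.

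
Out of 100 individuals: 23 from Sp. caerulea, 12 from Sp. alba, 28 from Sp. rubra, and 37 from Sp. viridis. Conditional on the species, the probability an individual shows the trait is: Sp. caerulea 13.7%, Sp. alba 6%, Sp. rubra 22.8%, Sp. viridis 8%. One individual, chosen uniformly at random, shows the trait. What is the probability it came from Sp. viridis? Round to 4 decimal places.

0.2240

Prior × likelihood for each hypothesis:
  Sp. caerulea: 0.23 × 0.137 = 0.03151
  Sp. alba: 0.12 × 0.06 = 0.0072
  Sp. rubra: 0.28 × 0.228 = 0.06384
  Sp. viridis: 0.37 × 0.08 = 0.0296
Total = 0.13215.
P(Sp. viridis | evidence) = 0.0296 / 0.13215 ≈ 0.2240.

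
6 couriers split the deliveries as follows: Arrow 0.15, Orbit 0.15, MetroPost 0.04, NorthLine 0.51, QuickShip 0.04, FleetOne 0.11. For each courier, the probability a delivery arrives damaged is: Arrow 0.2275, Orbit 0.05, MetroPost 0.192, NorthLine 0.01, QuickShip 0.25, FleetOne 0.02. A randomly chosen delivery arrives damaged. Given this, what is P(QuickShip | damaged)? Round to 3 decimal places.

0.150

Compute prior × likelihood for every hypothesis:
  Arrow: 0.15 × 0.2275 = 0.034125
  Orbit: 0.15 × 0.05 = 0.0075
  MetroPost: 0.04 × 0.192 = 0.00768
  NorthLine: 0.51 × 0.01 = 0.0051
  QuickShip: 0.04 × 0.25 = 0.01
  FleetOne: 0.11 × 0.02 = 0.0022
Sum = 0.066605.
P(QuickShip | evidence) = 0.01 / 0.066605 ≈ 0.150.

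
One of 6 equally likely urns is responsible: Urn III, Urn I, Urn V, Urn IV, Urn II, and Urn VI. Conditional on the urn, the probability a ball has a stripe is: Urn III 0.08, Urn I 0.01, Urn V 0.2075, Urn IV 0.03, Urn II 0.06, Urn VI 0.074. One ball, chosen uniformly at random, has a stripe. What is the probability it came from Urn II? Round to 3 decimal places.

0.130

With a uniform prior (1/6 each), posterior ∝ likelihood:
  Urn III: 0.08
  Urn I: 0.01
  Urn V: 0.2075
  Urn IV: 0.03
  Urn II: 0.06
  Urn VI: 0.074
Normalizing constant = 0.4615.
P(Urn II | evidence) = 0.06 / 0.4615 ≈ 0.130.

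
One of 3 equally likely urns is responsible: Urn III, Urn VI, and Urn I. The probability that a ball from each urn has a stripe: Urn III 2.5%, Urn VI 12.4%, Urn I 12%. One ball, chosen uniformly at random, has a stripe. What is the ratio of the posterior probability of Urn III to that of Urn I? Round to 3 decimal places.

Since the prior is uniform, the posterior is proportional to the likelihood:
  Urn III: 0.025
  Urn VI: 0.124
  Urn I: 0.12
Total = 0.269.
The ratio is 0.025 / 0.12 (the normalizer cancels) = 0.208.

0.208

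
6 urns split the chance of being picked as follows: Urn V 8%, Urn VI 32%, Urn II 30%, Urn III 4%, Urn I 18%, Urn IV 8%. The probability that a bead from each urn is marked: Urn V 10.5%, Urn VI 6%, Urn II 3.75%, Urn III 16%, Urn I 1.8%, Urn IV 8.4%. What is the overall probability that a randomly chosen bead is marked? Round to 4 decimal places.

Unnormalized posteriors (prior × likelihood):
  Urn V: 0.08 × 0.105 = 0.0084
  Urn VI: 0.32 × 0.06 = 0.0192
  Urn II: 0.3 × 0.0375 = 0.01125
  Urn III: 0.04 × 0.16 = 0.0064
  Urn I: 0.18 × 0.018 = 0.00324
  Urn IV: 0.08 × 0.084 = 0.00672
P(marked) = 0.0084 + 0.0192 + 0.01125 + 0.0064 + 0.00324 + 0.00672 = 0.05521 → 0.0552.

0.0552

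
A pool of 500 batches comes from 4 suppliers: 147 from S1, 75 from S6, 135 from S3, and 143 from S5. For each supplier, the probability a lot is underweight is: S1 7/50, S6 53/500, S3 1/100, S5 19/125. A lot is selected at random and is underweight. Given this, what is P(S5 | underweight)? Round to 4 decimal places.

0.4211

Unnormalized posteriors (prior × likelihood):
  S1: 0.294 × 0.14 = 0.04116
  S6: 0.15 × 0.106 = 0.0159
  S3: 0.27 × 0.01 = 0.0027
  S5: 0.286 × 0.152 = 0.043472
Sum = 0.103232.
P(S5 | evidence) = 0.043472 / 0.103232 ≈ 0.4211.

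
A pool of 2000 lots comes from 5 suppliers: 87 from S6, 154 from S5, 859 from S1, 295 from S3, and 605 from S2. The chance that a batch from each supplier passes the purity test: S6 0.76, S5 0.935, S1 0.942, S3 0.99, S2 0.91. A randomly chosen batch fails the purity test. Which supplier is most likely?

S2

Taking complements, P(off-spec | each) = S6 0.24, S5 0.065, S1 0.058, S3 0.01, S2 0.09.
Compute prior × likelihood for every hypothesis:
  S6: 0.0435 × 0.24 = 0.01044
  S5: 0.077 × 0.065 = 0.005005
  S1: 0.4295 × 0.058 = 0.024911
  S3: 0.1475 × 0.01 = 0.001475
  S2: 0.3025 × 0.09 = 0.027225
Sum = 0.069056.
Largest term belongs to S2, so S2 is most probable.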